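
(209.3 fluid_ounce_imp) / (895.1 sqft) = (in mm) 0.07151. Check: 1 fluid_ounce_imp = 2.8413063e-05 m^3, so 209.3 fluid_ounce_imp = 209.3 * 2.8413063e-05 = 0.005946854 m^3. 1 sqft = 0.09290304 m^2, so 895.1 sqft = 895.1 * 0.09290304 = 83.157511 m^2. Combine: 0.005946854 m^3 / 83.157511 m^2 = 7.1513131e-05 m. 1 mm = 0.001 m, so 7.1513131e-05 m = 7.1513131e-05 / 0.001 = 0.071513131 mm ≈ 0.07151 mm (4 s.f.).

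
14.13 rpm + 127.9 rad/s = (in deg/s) 1 rpm = 0.10471976 rad/s, so 14.13 rpm = 14.13 * 0.10471976 = 1.4796901 rad/s. 127.9 rad/s is already in rad/s. Sum: 1.4796901 + 127.9 = 129.37969 rad/s. 1 deg/s = 0.017453293 rad/s, so 129.37969 rad/s = 129.37969 / 0.017453293 = 7412.9102 deg/s ≈ 7413 deg/s (4 s.f.). Final answer: 7413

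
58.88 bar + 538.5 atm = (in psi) 8768. Check: 1 bar = 100000 Pa, so 58.88 bar = 58.88 * 100000 = 5888000 Pa. 1 atm = 101325 Pa, so 538.5 atm = 538.5 * 101325 = 54563512 Pa. Sum: 5888000 + 54563512 = 60451512 Pa. 1 psi = 6894.7573 Pa, so 60451512 Pa = 60451512 / 6894.7573 = 8767.7506 psi ≈ 8768 psi (4 s.f.).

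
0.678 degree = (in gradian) 1 degree = 0.017453293 rad, so 0.678 degree = 0.678 * 0.017453293 = 0.011833332 rad. 1 gradian = 0.015707963 rad, so 0.011833332 rad = 0.011833332 / 0.015707963 = 0.75333333 gradian ≈ 0.7533 gradian (4 s.f.). Final answer: 0.7533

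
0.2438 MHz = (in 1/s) 1 MHz = 1000000 Hz, so 0.2438 MHz = 0.2438 * 1000000 = 243800 Hz. 243800 Hz = 243800 1/s ≈ 2.438e+05 1/s (4 s.f.). Final answer: 2.438e+05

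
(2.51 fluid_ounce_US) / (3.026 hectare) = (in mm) 1 fluid_ounce_US = 2.957353e-05 m^3, so 2.51 fluid_ounce_US = 2.51 * 2.957353e-05 = 7.4229559e-05 m^3. 1 hectare = 10000 m^2, so 3.026 hectare = 3.026 * 10000 = 30260 m^2. Combine: 7.4229559e-05 m^3 / 30260 m^2 = 2.4530588e-09 m. 1 mm = 0.001 m, so 2.4530588e-09 m = 2.4530588e-09 / 0.001 = 2.4530588e-06 mm ≈ 2.453e-06 mm (4 s.f.). Final answer: 2.453e-06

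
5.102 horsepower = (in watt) 3805. Check: 1 horsepower = 745.69987 W, so 5.102 horsepower = 5.102 * 745.69987 = 3804.5607 W. 3804.5607 W = 3804.5607 watt ≈ 3805 watt (4 s.f.).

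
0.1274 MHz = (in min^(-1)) 1 MHz = 1000000 Hz, so 0.1274 MHz = 0.1274 * 1000000 = 127400 Hz. 1 min^(-1) = 0.016666667 Hz, so 127400 Hz = 127400 / 0.016666667 = 7644000 min^(-1) ≈ 7.644e+06 min^(-1) (4 s.f.). Final answer: 7.644e+06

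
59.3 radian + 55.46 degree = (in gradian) 3837. Check: 59.3 radian = 59.3 rad. 1 degree = 0.017453293 rad, so 55.46 degree = 55.46 * 0.017453293 = 0.9679596 rad. Sum: 59.3 + 0.9679596 = 60.26796 rad. 1 gradian = 0.015707963 rad, so 60.26796 rad = 60.26796 / 0.015707963 = 3836.7775 gradian ≈ 3837 gradian (4 s.f.).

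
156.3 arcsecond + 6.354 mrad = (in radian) 1 arcsecond = 4.8481368e-06 rad, so 156.3 arcsecond = 156.3 * 4.8481368e-06 = 0.00075776378 rad. 1 mrad = 0.001 rad, so 6.354 mrad = 6.354 * 0.001 = 0.006354 rad. Sum: 0.00075776378 + 0.006354 = 0.0071117638 rad. 0.0071117638 rad = 0.0071117638 radian ≈ 0.007112 radian (4 s.f.). Final answer: 0.007112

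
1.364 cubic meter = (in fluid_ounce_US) 1.364 cubic meter = 1.364 m^3. 1 fluid_ounce_US = 2.957353e-05 m^3, so 1.364 m^3 = 1.364 / 2.957353e-05 = 46122.327 fluid_ounce_US ≈ 4.612e+04 fluid_ounce_US (4 s.f.). Final answer: 4.612e+04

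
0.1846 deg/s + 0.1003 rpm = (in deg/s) 1 deg/s = 0.017453293 rad/s, so 0.1846 deg/s = 0.1846 * 0.017453293 = 0.0032218778 rad/s. 1 rpm = 0.10471976 rad/s, so 0.1003 rpm = 0.1003 * 0.10471976 = 0.010503391 rad/s. Sum: 0.0032218778 + 0.010503391 = 0.013725269 rad/s. 1 deg/s = 0.017453293 rad/s, so 0.013725269 rad/s = 0.013725269 / 0.017453293 = 0.7864 deg/s. Final answer: 0.7864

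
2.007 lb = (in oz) 1 lb = 0.45359237 kg, so 2.007 lb = 2.007 * 0.45359237 = 0.91035989 kg. 1 oz = 0.028349523 kg, so 0.91035989 kg = 0.91035989 / 0.028349523 = 32.112 oz ≈ 32.11 oz (4 s.f.). Final answer: 32.11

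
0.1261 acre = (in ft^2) 5493. Check: 1 acre = 4046.8564 m^2, so 0.1261 acre = 0.1261 * 4046.8564 = 510.30859 m^2. 1 ft^2 = 0.09290304 m^2, so 510.30859 m^2 = 510.30859 / 0.09290304 = 5492.916 ft^2 ≈ 5493 ft^2 (4 s.f.).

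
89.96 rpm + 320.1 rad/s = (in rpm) 3147. Check: 1 rpm = 0.10471976 rad/s, so 89.96 rpm = 89.96 * 0.10471976 = 9.4205892 rad/s. 320.1 rad/s is already in rad/s. Sum: 9.4205892 + 320.1 = 329.52059 rad/s. 1 rpm = 0.10471976 rad/s, so 329.52059 rad/s = 329.52059 / 0.10471976 = 3146.6898 rpm ≈ 3147 rpm (4 s.f.).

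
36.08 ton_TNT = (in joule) 1.51e+11. Check: 1 ton_TNT = 4.184e+09 J, so 36.08 ton_TNT = 36.08 * 4.184e+09 = 1.5095872e+11 J. 1.5095872e+11 J = 1.5095872e+11 joule ≈ 1.51e+11 joule (4 s.f.).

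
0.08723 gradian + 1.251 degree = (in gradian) 1 gradian = 0.015707963 rad, so 0.08723 gradian = 0.08723 * 0.015707963 = 0.0013702056 rad. 1 degree = 0.017453293 rad, so 1.251 degree = 1.251 * 0.017453293 = 0.021834069 rad. Sum: 0.0013702056 + 0.021834069 = 0.023204275 rad. 1 gradian = 0.015707963 rad, so 0.023204275 rad = 0.023204275 / 0.015707963 = 1.47723 gradian ≈ 1.477 gradian (4 s.f.). Final answer: 1.477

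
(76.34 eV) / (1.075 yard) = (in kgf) 1 eV = 1.6021766e-19 J, so 76.34 eV = 76.34 * 1.6021766e-19 = 1.2231016e-17 J. 1 yard = 0.9144 m, so 1.075 yard = 1.075 * 0.9144 = 0.98298 m. Combine: 1.2231016e-17 J / 0.98298 m = 1.2442793e-17 N. 1 kgf = 9.80665 N, so 1.2442793e-17 N = 1.2442793e-17 / 9.80665 = 1.2688118e-18 kgf ≈ 1.269e-18 kgf (4 s.f.). Final answer: 1.269e-18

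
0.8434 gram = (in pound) 0.001859. Check: 1 gram = 0.001 kg, so 0.8434 gram = 0.8434 * 0.001 = 0.0008434 kg. 1 pound = 0.45359237 kg, so 0.0008434 kg = 0.0008434 / 0.45359237 = 0.0018593787 pound ≈ 0.001859 pound (4 s.f.).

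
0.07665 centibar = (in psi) 1 centibar = 1000 Pa, so 0.07665 centibar = 0.07665 * 1000 = 76.65 Pa. 1 psi = 6894.7573 Pa, so 76.65 Pa = 76.65 / 6894.7573 = 0.011117143 psi ≈ 0.01112 psi (4 s.f.). Final answer: 0.01112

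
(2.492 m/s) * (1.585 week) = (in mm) 2.492 m/s is already in m/s. 1 week = 604800 s, so 1.585 week = 1.585 * 604800 = 958608 s. Combine: 2.492 m/s * 958608 s = 2388851.1 m. 1 mm = 0.001 m, so 2388851.1 m = 2388851.1 / 0.001 = 2.3888511e+09 mm ≈ 2.389e+09 mm (4 s.f.). Final answer: 2.389e+09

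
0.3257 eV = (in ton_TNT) 1.247e-29. Check: 1 eV = 1.6021766e-19 J, so 0.3257 eV = 0.3257 * 1.6021766e-19 = 5.2182893e-20 J. 1 ton_TNT = 4.184e+09 J, so 5.2182893e-20 J = 5.2182893e-20 / 4.184e+09 = 1.2472011e-29 ton_TNT ≈ 1.247e-29 ton_TNT (4 s.f.).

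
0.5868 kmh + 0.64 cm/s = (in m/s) 1 kmh = 0.27777778 m/s, so 0.5868 kmh = 0.5868 * 0.27777778 = 0.163 m/s. 1 cm/s = 0.01 m/s, so 0.64 cm/s = 0.64 * 0.01 = 0.0064 m/s. Sum: 0.163 + 0.0064 = 0.1694 m/s. Result: 0.1694 m/s. Final answer: 0.1694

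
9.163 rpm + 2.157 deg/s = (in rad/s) 0.9972. Check: 1 rpm = 0.10471976 rad/s, so 9.163 rpm = 9.163 * 0.10471976 = 0.95954712 rad/s. 1 deg/s = 0.017453293 rad/s, so 2.157 deg/s = 2.157 * 0.017453293 = 0.037646752 rad/s. Sum: 0.95954712 + 0.037646752 = 0.99719387 rad/s. Result: 0.99719387 rad/s ≈ 0.9972 rad/s (4 s.f.).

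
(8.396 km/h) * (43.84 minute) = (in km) 6.135. Check: 1 km/h = 0.27777778 m/s, so 8.396 km/h = 8.396 * 0.27777778 = 2.3322222 m/s. 1 minute = 60 s, so 43.84 minute = 43.84 * 60 = 2630.4 s. Combine: 2.3322222 m/s * 2630.4 s = 6134.6773 m. 1 km = 1000 m, so 6134.6773 m = 6134.6773 / 1000 = 6.1346773 km ≈ 6.135 km (4 s.f.).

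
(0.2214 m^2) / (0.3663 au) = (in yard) 4.419e-12. Check: 0.2214 m^2 is already in m^2. 1 au = 1.4959787e+11 m, so 0.3663 au = 0.3663 * 1.4959787e+11 = 5.47977e+10 m. Combine: 0.2214 m^2 / 5.47977e+10 m = 4.0403156e-12 m. 1 yard = 0.9144 m, so 4.0403156e-12 m = 4.0403156e-12 / 0.9144 = 4.4185428e-12 yard ≈ 4.419e-12 yard (4 s.f.).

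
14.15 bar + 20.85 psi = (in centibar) 1559. Check: 1 bar = 100000 Pa, so 14.15 bar = 14.15 * 100000 = 1415000 Pa. 1 psi = 6894.7573 Pa, so 20.85 psi = 20.85 * 6894.7573 = 143755.69 Pa. Sum: 1415000 + 143755.69 = 1558755.7 Pa. 1 centibar = 1000 Pa, so 1558755.7 Pa = 1558755.7 / 1000 = 1558.7557 centibar ≈ 1559 centibar (4 s.f.).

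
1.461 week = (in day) 10.23. Check: 1 week = 604800 s, so 1.461 week = 1.461 * 604800 = 883612.8 s. 1 day = 86400 s, so 883612.8 s = 883612.8 / 86400 = 10.227 day ≈ 10.23 day (4 s.f.).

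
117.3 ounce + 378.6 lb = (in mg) 1.751e+08. Check: 1 ounce = 0.028349523 kg, so 117.3 ounce = 117.3 * 0.028349523 = 3.3253991 kg. 1 lb = 0.45359237 kg, so 378.6 lb = 378.6 * 0.45359237 = 171.73007 kg. Sum: 3.3253991 + 171.73007 = 175.05547 kg. 1 mg = 1e-06 kg, so 175.05547 kg = 175.05547 / 1e-06 = 1.7505547e+08 mg ≈ 1.751e+08 mg (4 s.f.).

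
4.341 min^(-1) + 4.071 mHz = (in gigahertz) 7.642e-11. Check: 1 min^(-1) = 0.016666667 Hz, so 4.341 min^(-1) = 4.341 * 0.016666667 = 0.07235 Hz. 1 mHz = 0.001 Hz, so 4.071 mHz = 4.071 * 0.001 = 0.004071 Hz. Sum: 0.07235 + 0.004071 = 0.076421 Hz. 1 gigahertz = 1e+09 Hz, so 0.076421 Hz = 0.076421 / 1e+09 = 7.6421e-11 gigahertz ≈ 7.642e-11 gigahertz (4 s.f.).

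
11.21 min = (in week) 1 min = 60 s, so 11.21 min = 11.21 * 60 = 672.6 s. 1 week = 604800 s, so 672.6 s = 672.6 / 604800 = 0.0011121032 week ≈ 0.001112 week (4 s.f.). Final answer: 0.001112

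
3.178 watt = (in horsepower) 3.178 watt = 3.178 W. 1 horsepower = 745.69987 W, so 3.178 W = 3.178 / 745.69987 = 0.0042617682 horsepower ≈ 0.004262 horsepower (4 s.f.). Final answer: 0.004262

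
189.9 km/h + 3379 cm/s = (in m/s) 86.54. Check: 1 km/h = 0.27777778 m/s, so 189.9 km/h = 189.9 * 0.27777778 = 52.75 m/s. 1 cm/s = 0.01 m/s, so 3379 cm/s = 3379 * 0.01 = 33.79 m/s. Sum: 52.75 + 33.79 = 86.54 m/s. Result: 86.54 m/s.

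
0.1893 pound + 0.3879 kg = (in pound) 1 pound = 0.45359237 kg, so 0.1893 pound = 0.1893 * 0.45359237 = 0.085865036 kg. 0.3879 kg is already in kg. Sum: 0.085865036 + 0.3879 = 0.47376504 kg. 1 pound = 0.45359237 kg, so 0.47376504 kg = 0.47376504 / 0.45359237 = 1.0444731 pound ≈ 1.044 pound (4 s.f.). Final answer: 1.044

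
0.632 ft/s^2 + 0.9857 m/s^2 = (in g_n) 0.1202. Check: 1 ft/s^2 = 0.3048 m/s^2, so 0.632 ft/s^2 = 0.632 * 0.3048 = 0.1926336 m/s^2. 0.9857 m/s^2 is already in m/s^2. Sum: 0.1926336 + 0.9857 = 1.1783336 m/s^2. 1 g_n = 9.80665 m/s^2, so 1.1783336 m/s^2 = 1.1783336 / 9.80665 = 0.12015659 g_n ≈ 0.1202 g_n (4 s.f.).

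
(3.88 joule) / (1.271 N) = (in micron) 3.053e+06. Check: 3.88 joule = 3.88 J. 1.271 N is already in N. Combine: 3.88 J / 1.271 N = 3.0527144 m. 1 micron = 1e-06 m, so 3.0527144 m = 3.0527144 / 1e-06 = 3052714.4 micron ≈ 3.053e+06 micron (4 s.f.).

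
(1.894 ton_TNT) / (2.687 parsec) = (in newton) 9.558e-08. Check: 1 ton_TNT = 4.184e+09 J, so 1.894 ton_TNT = 1.894 * 4.184e+09 = 7.924496e+09 J. 1 parsec = 3.0856776e+16 m, so 2.687 parsec = 2.687 * 3.0856776e+16 = 8.2912157e+16 m. Combine: 7.924496e+09 J / 8.2912157e+16 m = 9.557701e-08 N. 9.557701e-08 N = 9.557701e-08 newton ≈ 9.558e-08 newton (4 s.f.).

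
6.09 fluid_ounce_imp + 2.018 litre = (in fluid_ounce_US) 74.09. Check: 1 fluid_ounce_imp = 2.8413063e-05 m^3, so 6.09 fluid_ounce_imp = 6.09 * 2.8413063e-05 = 0.00017303555 m^3. 1 litre = 0.001 m^3, so 2.018 litre = 2.018 * 0.001 = 0.002018 m^3. Sum: 0.00017303555 + 0.002018 = 0.0021910356 m^3. 1 fluid_ounce_US = 2.957353e-05 m^3, so 0.0021910356 m^3 = 0.0021910356 / 2.957353e-05 = 74.087726 fluid_ounce_US ≈ 74.09 fluid_ounce_US (4 s.f.).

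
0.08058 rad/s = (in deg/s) 4.617. Check: 1 deg/s = 0.017453293 rad/s, so 0.08058 rad/s = 0.08058 / 0.017453293 = 4.6168939 deg/s ≈ 4.617 deg/s (4 s.f.).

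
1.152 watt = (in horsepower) 0.001545. Check: 1.152 watt = 1.152 W. 1 horsepower = 745.69987 W, so 1.152 W = 1.152 / 745.69987 = 0.0015448574 horsepower ≈ 0.001545 horsepower (4 s.f.).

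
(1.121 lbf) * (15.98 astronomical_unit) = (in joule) 1 lbf = 4.4482216 N, so 1.121 lbf = 1.121 * 4.4482216 = 4.9864564 N. 1 astronomical_unit = 1.4959787e+11 m, so 15.98 astronomical_unit = 15.98 * 1.4959787e+11 = 2.390574e+12 m. Combine: 4.9864564 N * 2.390574e+12 m = 1.1920493e+13 J. 1.1920493e+13 J = 1.1920493e+13 joule ≈ 1.192e+13 joule (4 s.f.). Final answer: 1.192e+13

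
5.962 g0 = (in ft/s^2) 191.8. Check: 1 g0 = 9.80665 m/s^2, so 5.962 g0 = 5.962 * 9.80665 = 58.467247 m/s^2. 1 ft/s^2 = 0.3048 m/s^2, so 58.467247 m/s^2 = 58.467247 / 0.3048 = 191.82168 ft/s^2 ≈ 191.8 ft/s^2 (4 s.f.).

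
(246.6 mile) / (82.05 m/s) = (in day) 1 mile = 1609.344 m, so 246.6 mile = 246.6 * 1609.344 = 396864.23 m. 82.05 m/s is already in m/s. Combine: 396864.23 m / 82.05 m/s = 4836.8584 s. 1 day = 86400 s, so 4836.8584 s = 4836.8584 / 86400 = 0.055982157 day ≈ 0.05598 day (4 s.f.). Final answer: 0.05598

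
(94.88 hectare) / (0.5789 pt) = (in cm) 1 hectare = 10000 m^2, so 94.88 hectare = 94.88 * 10000 = 948800 m^2. 1 pt = 0.00035277778 m, so 0.5789 pt = 0.5789 * 0.00035277778 = 0.00020422306 m. Combine: 948800 m^2 / 0.00020422306 m = 4.6459005e+09 m. 1 cm = 0.01 m, so 4.6459005e+09 m = 4.6459005e+09 / 0.01 = 4.6459005e+11 cm ≈ 4.646e+11 cm (4 s.f.). Final answer: 4.646e+11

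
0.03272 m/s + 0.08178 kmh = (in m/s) 0.05544. Check: 0.03272 m/s is already in m/s. 1 kmh = 0.27777778 m/s, so 0.08178 kmh = 0.08178 * 0.27777778 = 0.022716667 m/s. Sum: 0.03272 + 0.022716667 = 0.055436667 m/s. Result: 0.055436667 m/s ≈ 0.05544 m/s (4 s.f.).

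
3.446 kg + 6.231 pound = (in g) 3.446 kg is already in kg. 1 pound = 0.45359237 kg, so 6.231 pound = 6.231 * 0.45359237 = 2.8263341 kg. Sum: 3.446 + 2.8263341 = 6.2723341 kg. 1 g = 0.001 kg, so 6.2723341 kg = 6.2723341 / 0.001 = 6272.3341 g ≈ 6272 g (4 s.f.). Final answer: 6272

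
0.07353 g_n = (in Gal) 72.11. Check: 1 g_n = 9.80665 m/s^2, so 0.07353 g_n = 0.07353 * 9.80665 = 0.72108297 m/s^2. 1 Gal = 0.01 m/s^2, so 0.72108297 m/s^2 = 0.72108297 / 0.01 = 72.108297 Gal ≈ 72.11 Gal (4 s.f.).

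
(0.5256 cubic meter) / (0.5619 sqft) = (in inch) 0.5256 cubic meter = 0.5256 m^3. 1 sqft = 0.09290304 m^2, so 0.5619 sqft = 0.5619 * 0.09290304 = 0.052202218 m^2. Combine: 0.5256 m^3 / 0.052202218 m^2 = 10.068538 m. 1 inch = 0.0254 m, so 10.068538 m = 10.068538 / 0.0254 = 396.39912 inch ≈ 396.4 inch (4 s.f.). Final answer: 396.4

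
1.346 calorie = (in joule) 1 calorie = 4.184 J, so 1.346 calorie = 1.346 * 4.184 = 5.631664 J. 5.631664 J = 5.631664 joule ≈ 5.632 joule (4 s.f.). Final answer: 5.632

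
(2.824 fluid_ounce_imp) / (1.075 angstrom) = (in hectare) 1 fluid_ounce_imp = 2.8413063e-05 m^3, so 2.824 fluid_ounce_imp = 2.824 * 2.8413063e-05 = 8.0238488e-05 m^3. 1 angstrom = 1e-10 m, so 1.075 angstrom = 1.075 * 1e-10 = 1.075e-10 m. Combine: 8.0238488e-05 m^3 / 1.075e-10 m = 746404.54 m^2. 1 hectare = 10000 m^2, so 746404.54 m^2 = 746404.54 / 10000 = 74.640454 hectare ≈ 74.64 hectare (4 s.f.). Final answer: 74.64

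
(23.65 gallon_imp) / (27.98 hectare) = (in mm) 1 gallon_imp = 0.00454609 m^3, so 23.65 gallon_imp = 23.65 * 0.00454609 = 0.10751503 m^3. 1 hectare = 10000 m^2, so 27.98 hectare = 27.98 * 10000 = 279800 m^2. Combine: 0.10751503 m^3 / 279800 m^2 = 3.8425671e-07 m. 1 mm = 0.001 m, so 3.8425671e-07 m = 3.8425671e-07 / 0.001 = 0.00038425671 mm ≈ 0.0003843 mm (4 s.f.). Final answer: 0.0003843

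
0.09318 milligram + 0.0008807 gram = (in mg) 1 milligram = 1e-06 kg, so 0.09318 milligram = 0.09318 * 1e-06 = 9.318e-08 kg. 1 gram = 0.001 kg, so 0.0008807 gram = 0.0008807 * 0.001 = 8.807e-07 kg. Sum: 9.318e-08 + 8.807e-07 = 9.7388e-07 kg. 1 mg = 1e-06 kg, so 9.7388e-07 kg = 9.7388e-07 / 1e-06 = 0.97388 mg ≈ 0.9739 mg (4 s.f.). Final answer: 0.9739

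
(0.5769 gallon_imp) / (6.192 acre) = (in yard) 1.145e-07. Check: 1 gallon_imp = 0.00454609 m^3, so 0.5769 gallon_imp = 0.5769 * 0.00454609 = 0.0026226393 m^3. 1 acre = 4046.8564 m^2, so 6.192 acre = 6.192 * 4046.8564 = 25058.135 m^2. Combine: 0.0026226393 m^3 / 25058.135 m^2 = 1.0466219e-07 m. 1 yard = 0.9144 m, so 1.0466219e-07 m = 1.0466219e-07 / 0.9144 = 1.1445996e-07 yard ≈ 1.145e-07 yard (4 s.f.).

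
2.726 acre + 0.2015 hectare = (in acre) 1 acre = 4046.8564 m^2, so 2.726 acre = 2.726 * 4046.8564 = 11031.731 m^2. 1 hectare = 10000 m^2, so 0.2015 hectare = 0.2015 * 10000 = 2015 m^2. Sum: 11031.731 + 2015 = 13046.731 m^2. 1 acre = 4046.8564 m^2, so 13046.731 m^2 = 13046.731 / 4046.8564 = 3.2239173 acre ≈ 3.224 acre (4 s.f.). Final answer: 3.224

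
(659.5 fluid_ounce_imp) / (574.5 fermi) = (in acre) 8.06e+06. Check: 1 fluid_ounce_imp = 2.8413063e-05 m^3, so 659.5 fluid_ounce_imp = 659.5 * 2.8413063e-05 = 0.018738415 m^3. 1 fermi = 1e-15 m, so 574.5 fermi = 574.5 * 1e-15 = 5.745e-13 m. Combine: 0.018738415 m^3 / 5.745e-13 m = 3.261691e+10 m^2. 1 acre = 4046.8564 m^2, so 3.261691e+10 m^2 = 3.261691e+10 / 4046.8564 = 8059814 acre ≈ 8.06e+06 acre (4 s.f.).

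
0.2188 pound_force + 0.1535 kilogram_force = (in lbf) 0.5572. Check: 1 pound_force = 4.4482216 N, so 0.2188 pound_force = 0.2188 * 4.4482216 = 0.97327089 N. 1 kilogram_force = 9.80665 N, so 0.1535 kilogram_force = 0.1535 * 9.80665 = 1.5053208 N. Sum: 0.97327089 + 1.5053208 = 2.4785917 N. 1 lbf = 4.4482216 N, so 2.4785917 N = 2.4785917 / 4.4482216 = 0.55720957 lbf ≈ 0.5572 lbf (4 s.f.).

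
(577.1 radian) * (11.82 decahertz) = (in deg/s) 3.908e+06. Check: 577.1 radian = 577.1 rad. 1 decahertz = 10 Hz, so 11.82 decahertz = 11.82 * 10 = 118.2 Hz. Combine: 577.1 rad * 118.2 Hz = 68213.22 rad/s. 1 deg/s = 0.017453293 rad/s, so 68213.22 rad/s = 68213.22 / 0.017453293 = 3908329.6 deg/s ≈ 3.908e+06 deg/s (4 s.f.).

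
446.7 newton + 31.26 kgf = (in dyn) 7.533e+07. Check: 446.7 newton = 446.7 N. 1 kgf = 9.80665 N, so 31.26 kgf = 31.26 * 9.80665 = 306.55588 N. Sum: 446.7 + 306.55588 = 753.25588 N. 1 dyn = 1e-05 N, so 753.25588 N = 753.25588 / 1e-05 = 75325588 dyn ≈ 7.533e+07 dyn (4 s.f.).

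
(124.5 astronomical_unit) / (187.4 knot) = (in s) 1 astronomical_unit = 1.4959787e+11 m, so 124.5 astronomical_unit = 124.5 * 1.4959787e+11 = 1.8624935e+13 m. 1 knot = 0.51444444 m/s, so 187.4 knot = 187.4 * 0.51444444 = 96.406889 m/s. Combine: 1.8624935e+13 m / 96.406889 m/s = 1.9319091e+11 s. Result: 1.9319091e+11 s ≈ 1.932e+11 s (4 s.f.). Final answer: 1.932e+11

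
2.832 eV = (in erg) 1 eV = 1.6021766e-19 J, so 2.832 eV = 2.832 * 1.6021766e-19 = 4.5373642e-19 J. 1 erg = 1e-07 J, so 4.5373642e-19 J = 4.5373642e-19 / 1e-07 = 4.5373642e-12 erg ≈ 4.537e-12 erg (4 s.f.). Final answer: 4.537e-12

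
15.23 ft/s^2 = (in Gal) 1 ft/s^2 = 0.3048 m/s^2, so 15.23 ft/s^2 = 15.23 * 0.3048 = 4.642104 m/s^2. 1 Gal = 0.01 m/s^2, so 4.642104 m/s^2 = 4.642104 / 0.01 = 464.2104 Gal ≈ 464.2 Gal (4 s.f.). Final answer: 464.2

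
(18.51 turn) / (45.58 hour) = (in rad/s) 1 turn = 6.2831853 rad, so 18.51 turn = 18.51 * 6.2831853 = 116.30176 rad. 1 hour = 3600 s, so 45.58 hour = 45.58 * 3600 = 164088 s. Combine: 116.30176 rad / 164088 s = 0.00070877675 rad/s. Result: 0.00070877675 rad/s ≈ 0.0007088 rad/s (4 s.f.). Final answer: 0.0007088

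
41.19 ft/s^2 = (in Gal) 1 ft/s^2 = 0.3048 m/s^2, so 41.19 ft/s^2 = 41.19 * 0.3048 = 12.554712 m/s^2. 1 Gal = 0.01 m/s^2, so 12.554712 m/s^2 = 12.554712 / 0.01 = 1255.4712 Gal ≈ 1255 Gal (4 s.f.). Final answer: 1255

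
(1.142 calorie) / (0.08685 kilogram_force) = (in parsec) 1 calorie = 4.184 J, so 1.142 calorie = 1.142 * 4.184 = 4.778128 J. 1 kilogram_force = 9.80665 N, so 0.08685 kilogram_force = 0.08685 * 9.80665 = 0.85170755 N. Combine: 4.778128 J / 0.85170755 N = 5.6100571 m. 1 parsec = 3.0856776e+16 m, so 5.6100571 m = 5.6100571 / 3.0856776e+16 = 1.8180957e-16 parsec ≈ 1.818e-16 parsec (4 s.f.). Final answer: 1.818e-16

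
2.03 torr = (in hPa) 2.706. Check: 1 torr = 133.32237 Pa, so 2.03 torr = 2.03 * 133.32237 = 270.64441 Pa. 1 hPa = 100 Pa, so 270.64441 Pa = 270.64441 / 100 = 2.7064441 hPa ≈ 2.706 hPa (4 s.f.).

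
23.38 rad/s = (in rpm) 223.3. Check: 1 rpm = 0.10471976 rad/s, so 23.38 rad/s = 23.38 / 0.10471976 = 223.26255 rpm ≈ 223.3 rpm (4 s.f.).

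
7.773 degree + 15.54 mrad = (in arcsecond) 1 degree = 0.017453293 rad, so 7.773 degree = 7.773 * 0.017453293 = 0.13566444 rad. 1 mrad = 0.001 rad, so 15.54 mrad = 15.54 * 0.001 = 0.01554 rad. Sum: 0.13566444 + 0.01554 = 0.15120444 rad. 1 arcsecond = 4.8481368e-06 rad, so 0.15120444 rad = 0.15120444 / 4.8481368e-06 = 31188.155 arcsecond ≈ 3.119e+04 arcsecond (4 s.f.). Final answer: 3.119e+04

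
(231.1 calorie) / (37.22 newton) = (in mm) 2.598e+04. Check: 1 calorie = 4.184 J, so 231.1 calorie = 231.1 * 4.184 = 966.9224 J. 37.22 newton = 37.22 N. Combine: 966.9224 J / 37.22 N = 25.978571 m. 1 mm = 0.001 m, so 25.978571 m = 25.978571 / 0.001 = 25978.571 mm ≈ 2.598e+04 mm (4 s.f.).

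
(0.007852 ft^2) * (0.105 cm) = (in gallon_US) 1 ft^2 = 0.09290304 m^2, so 0.007852 ft^2 = 0.007852 * 0.09290304 = 0.00072947467 m^2. 1 cm = 0.01 m, so 0.105 cm = 0.105 * 0.01 = 0.00105 m. Combine: 0.00072947467 m^2 * 0.00105 m = 7.659484e-07 m^3. 1 gallon_US = 0.0037854118 m^3, so 7.659484e-07 m^3 = 7.659484e-07 / 0.0037854118 = 0.00020234216 gallon_US ≈ 0.0002023 gallon_US (4 s.f.). Final answer: 0.0002023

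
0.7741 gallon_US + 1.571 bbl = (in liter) 1 gallon_US = 0.0037854118 m^3, so 0.7741 gallon_US = 0.7741 * 0.0037854118 = 0.0029302873 m^3. 1 bbl = 0.15898729 m^3, so 1.571 bbl = 1.571 * 0.15898729 = 0.24976904 m^3. Sum: 0.0029302873 + 0.24976904 = 0.25269933 m^3. 1 liter = 0.001 m^3, so 0.25269933 m^3 = 0.25269933 / 0.001 = 252.69933 liter ≈ 252.7 liter (4 s.f.). Final answer: 252.7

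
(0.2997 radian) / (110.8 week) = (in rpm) 4.271e-08. Check: 0.2997 radian = 0.2997 rad. 1 week = 604800 s, so 110.8 week = 110.8 * 604800 = 67011840 s. Combine: 0.2997 rad / 67011840 s = 4.472344e-09 rad/s. 1 rpm = 0.10471976 rad/s, so 4.472344e-09 rad/s = 4.472344e-09 / 0.10471976 = 4.2707739e-08 rpm ≈ 4.271e-08 rpm (4 s.f.).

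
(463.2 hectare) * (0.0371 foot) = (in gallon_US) 1 hectare = 10000 m^2, so 463.2 hectare = 463.2 * 10000 = 4632000 m^2. 1 foot = 0.3048 m, so 0.0371 foot = 0.0371 * 0.3048 = 0.01130808 m. Combine: 4632000 m^2 * 0.01130808 m = 52379.027 m^3. 1 gallon_US = 0.0037854118 m^3, so 52379.027 m^3 = 52379.027 / 0.0037854118 = 13837075 gallon_US ≈ 1.384e+07 gallon_US (4 s.f.). Final answer: 1.384e+07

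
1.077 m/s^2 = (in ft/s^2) 3.533. Check: 1 ft/s^2 = 0.3048 m/s^2, so 1.077 m/s^2 = 1.077 / 0.3048 = 3.5334646 ft/s^2 ≈ 3.533 ft/s^2 (4 s.f.).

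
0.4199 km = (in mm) 4.199e+05. Check: 1 km = 1000 m, so 0.4199 km = 0.4199 * 1000 = 419.9 m. 1 mm = 0.001 m, so 419.9 m = 419.9 / 0.001 = 419900 mm ≈ 4.199e+05 mm (4 s.f.).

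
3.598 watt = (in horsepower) 3.598 watt = 3.598 W. 1 horsepower = 745.69987 W, so 3.598 W = 3.598 / 745.69987 = 0.0048249975 horsepower ≈ 0.004825 horsepower (4 s.f.). Final answer: 0.004825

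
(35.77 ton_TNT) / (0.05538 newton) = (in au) 1 ton_TNT = 4.184e+09 J, so 35.77 ton_TNT = 35.77 * 4.184e+09 = 1.4966168e+11 J. 0.05538 newton = 0.05538 N. Combine: 1.4966168e+11 J / 0.05538 N = 2.70245e+12 m. 1 au = 1.4959787e+11 m, so 2.70245e+12 m = 2.70245e+12 / 1.4959787e+11 = 18.064762 au ≈ 18.06 au (4 s.f.). Final answer: 18.06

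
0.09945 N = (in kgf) 1 kgf = 9.80665 N, so 0.09945 N = 0.09945 / 9.80665 = 0.010141078 kgf ≈ 0.01014 kgf (4 s.f.). Final answer: 0.01014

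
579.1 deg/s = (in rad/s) 10.11. Check: 1 deg/s = 0.017453293 rad/s, so 579.1 deg/s = 579.1 * 0.017453293 = 10.107202 rad/s. Result: 10.107202 rad/s ≈ 10.11 rad/s (4 s.f.).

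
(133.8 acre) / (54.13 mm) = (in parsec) 1 acre = 4046.8564 m^2, so 133.8 acre = 133.8 * 4046.8564 = 541469.39 m^2. 1 mm = 0.001 m, so 54.13 mm = 54.13 * 0.001 = 0.05413 m. Combine: 541469.39 m^2 / 0.05413 m = 10003129 m. 1 parsec = 3.0856776e+16 m, so 10003129 m = 10003129 / 3.0856776e+16 = 3.2417934e-10 parsec ≈ 3.242e-10 parsec (4 s.f.). Final answer: 3.242e-10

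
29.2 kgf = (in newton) 286.4. Check: 1 kgf = 9.80665 N, so 29.2 kgf = 29.2 * 9.80665 = 286.35418 N. 286.35418 N = 286.35418 newton ≈ 286.4 newton (4 s.f.).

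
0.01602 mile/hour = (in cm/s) 0.7162. Check: 1 mile/hour = 0.44704 m/s, so 0.01602 mile/hour = 0.01602 * 0.44704 = 0.0071615808 m/s. 1 cm/s = 0.01 m/s, so 0.0071615808 m/s = 0.0071615808 / 0.01 = 0.71615808 cm/s ≈ 0.7162 cm/s (4 s.f.).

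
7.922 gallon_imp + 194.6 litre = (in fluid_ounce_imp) 8116. Check: 1 gallon_imp = 0.00454609 m^3, so 7.922 gallon_imp = 7.922 * 0.00454609 = 0.036014125 m^3. 1 litre = 0.001 m^3, so 194.6 litre = 194.6 * 0.001 = 0.1946 m^3. Sum: 0.036014125 + 0.1946 = 0.23061412 m^3. 1 fluid_ounce_imp = 2.8413063e-05 m^3, so 0.23061412 m^3 = 0.23061412 / 2.8413063e-05 = 8116.4825 fluid_ounce_imp ≈ 8116 fluid_ounce_imp (4 s.f.).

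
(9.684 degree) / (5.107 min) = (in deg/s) 1 degree = 0.017453293 rad, so 9.684 degree = 9.684 * 0.017453293 = 0.16901768 rad. 1 min = 60 s, so 5.107 min = 5.107 * 60 = 306.42 s. Combine: 0.16901768 rad / 306.42 s = 0.00055158829 rad/s. 1 deg/s = 0.017453293 rad/s, so 0.00055158829 rad/s = 0.00055158829 / 0.017453293 = 0.031603681 deg/s ≈ 0.0316 deg/s (4 s.f.). Final answer: 0.0316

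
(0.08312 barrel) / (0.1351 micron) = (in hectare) 1 barrel = 0.15898729 m^3, so 0.08312 barrel = 0.08312 * 0.15898729 = 0.013215024 m^3. 1 micron = 1e-06 m, so 0.1351 micron = 0.1351 * 1e-06 = 1.351e-07 m. Combine: 0.013215024 m^3 / 1.351e-07 m = 97816.61 m^2. 1 hectare = 10000 m^2, so 97816.61 m^2 = 97816.61 / 10000 = 9.781661 hectare ≈ 9.782 hectare (4 s.f.). Final answer: 9.782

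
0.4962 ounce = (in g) 14.07. Check: 1 ounce = 0.028349523 kg, so 0.4962 ounce = 0.4962 * 0.028349523 = 0.014067033 kg. 1 g = 0.001 kg, so 0.014067033 kg = 0.014067033 / 0.001 = 14.067033 g ≈ 14.07 g (4 s.f.).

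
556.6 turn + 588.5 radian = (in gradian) 2.601e+05. Check: 1 turn = 6.2831853 rad, so 556.6 turn = 556.6 * 6.2831853 = 3497.2209 rad. 588.5 radian = 588.5 rad. Sum: 3497.2209 + 588.5 = 4085.7209 rad. 1 gradian = 0.015707963 rad, so 4085.7209 rad = 4085.7209 / 0.015707963 = 260105.07 gradian ≈ 2.601e+05 gradian (4 s.f.).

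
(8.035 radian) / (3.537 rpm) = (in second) 8.035 radian = 8.035 rad. 1 rpm = 0.10471976 rad/s, so 3.537 rpm = 3.537 * 0.10471976 = 0.37039377 rad/s. Combine: 8.035 rad / 0.37039377 rad/s = 21.693129 s. 21.693129 s = 21.693129 second ≈ 21.69 second (4 s.f.). Final answer: 21.69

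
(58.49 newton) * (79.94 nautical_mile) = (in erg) 58.49 newton = 58.49 N. 1 nautical_mile = 1852 m, so 79.94 nautical_mile = 79.94 * 1852 = 148048.88 m. Combine: 58.49 N * 148048.88 m = 8659379 J. 1 erg = 1e-07 J, so 8659379 J = 8659379 / 1e-07 = 8.659379e+13 erg ≈ 8.659e+13 erg (4 s.f.). Final answer: 8.659e+13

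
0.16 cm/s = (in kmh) 1 cm/s = 0.01 m/s, so 0.16 cm/s = 0.16 * 0.01 = 0.0016 m/s. 1 kmh = 0.27777778 m/s, so 0.0016 m/s = 0.0016 / 0.27777778 = 0.00576 kmh. Final answer: 0.00576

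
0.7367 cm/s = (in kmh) 0.02652. Check: 1 cm/s = 0.01 m/s, so 0.7367 cm/s = 0.7367 * 0.01 = 0.007367 m/s. 1 kmh = 0.27777778 m/s, so 0.007367 m/s = 0.007367 / 0.27777778 = 0.0265212 kmh ≈ 0.02652 kmh (4 s.f.).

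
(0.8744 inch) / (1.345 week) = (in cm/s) 2.73e-06. Check: 1 inch = 0.0254 m, so 0.8744 inch = 0.8744 * 0.0254 = 0.02220976 m. 1 week = 604800 s, so 1.345 week = 1.345 * 604800 = 813456 s. Combine: 0.02220976 m / 813456 s = 2.7302964e-08 m/s. 1 cm/s = 0.01 m/s, so 2.7302964e-08 m/s = 2.7302964e-08 / 0.01 = 2.7302964e-06 cm/s ≈ 2.73e-06 cm/s (4 s.f.).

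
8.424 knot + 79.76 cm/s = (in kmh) 18.47. Check: 1 knot = 0.51444444 m/s, so 8.424 knot = 8.424 * 0.51444444 = 4.33368 m/s. 1 cm/s = 0.01 m/s, so 79.76 cm/s = 79.76 * 0.01 = 0.7976 m/s. Sum: 4.33368 + 0.7976 = 5.13128 m/s. 1 kmh = 0.27777778 m/s, so 5.13128 m/s = 5.13128 / 0.27777778 = 18.472608 kmh ≈ 18.47 kmh (4 s.f.).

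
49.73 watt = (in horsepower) 0.06669. Check: 49.73 watt = 49.73 W. 1 horsepower = 745.69987 W, so 49.73 W = 49.73 / 745.69987 = 0.066689029 horsepower ≈ 0.06669 horsepower (4 s.f.).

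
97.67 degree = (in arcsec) 3.516e+05. Check: 1 degree = 0.017453293 rad, so 97.67 degree = 97.67 * 0.017453293 = 1.7046631 rad. 1 arcsec = 4.8481368e-06 rad, so 1.7046631 rad = 1.7046631 / 4.8481368e-06 = 351612 arcsec ≈ 3.516e+05 arcsec (4 s.f.).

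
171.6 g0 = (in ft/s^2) 1 g0 = 9.80665 m/s^2, so 171.6 g0 = 171.6 * 9.80665 = 1682.8211 m/s^2. 1 ft/s^2 = 0.3048 m/s^2, so 1682.8211 m/s^2 = 1682.8211 / 0.3048 = 5521.0667 ft/s^2 ≈ 5521 ft/s^2 (4 s.f.). Final answer: 5521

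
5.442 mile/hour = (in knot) 4.729. Check: 1 mile/hour = 0.44704 m/s, so 5.442 mile/hour = 5.442 * 0.44704 = 2.4327917 m/s. 1 knot = 0.51444444 m/s, so 2.4327917 m/s = 2.4327917 / 0.51444444 = 4.7289687 knot ≈ 4.729 knot (4 s.f.).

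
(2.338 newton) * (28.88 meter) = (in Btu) 2.338 newton = 2.338 N. 28.88 meter = 28.88 m. Combine: 2.338 N * 28.88 m = 67.52144 J. 1 Btu = 1055.0559 J, so 67.52144 J = 67.52144 / 1055.0559 = 0.063997977 Btu ≈ 0.064 Btu (4 s.f.). Final answer: 0.064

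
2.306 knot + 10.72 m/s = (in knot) 1 knot = 0.51444444 m/s, so 2.306 knot = 2.306 * 0.51444444 = 1.1863089 m/s. 10.72 m/s is already in m/s. Sum: 1.1863089 + 10.72 = 11.906309 m/s. 1 knot = 0.51444444 m/s, so 11.906309 m/s = 11.906309 / 0.51444444 = 23.144013 knot ≈ 23.14 knot (4 s.f.). Final answer: 23.14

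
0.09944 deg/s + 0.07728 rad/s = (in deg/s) 1 deg/s = 0.017453293 rad/s, so 0.09944 deg/s = 0.09944 * 0.017453293 = 0.0017355554 rad/s. 0.07728 rad/s is already in rad/s. Sum: 0.0017355554 + 0.07728 = 0.079015555 rad/s. 1 deg/s = 0.017453293 rad/s, so 0.079015555 rad/s = 0.079015555 / 0.017453293 = 4.5272578 deg/s ≈ 4.527 deg/s (4 s.f.). Final answer: 4.527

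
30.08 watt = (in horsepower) 0.04034. Check: 30.08 watt = 30.08 W. 1 horsepower = 745.69987 W, so 30.08 W = 30.08 / 745.69987 = 0.040337944 horsepower ≈ 0.04034 horsepower (4 s.f.).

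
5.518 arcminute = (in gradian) 0.1022. Check: 1 arcminute = 0.00029088821 rad, so 5.518 arcminute = 5.518 * 0.00029088821 = 0.0016051211 rad. 1 gradian = 0.015707963 rad, so 0.0016051211 rad = 0.0016051211 / 0.015707963 = 0.10218519 gradian ≈ 0.1022 gradian (4 s.f.).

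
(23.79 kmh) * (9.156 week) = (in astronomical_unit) 0.0002446. Check: 1 kmh = 0.27777778 m/s, so 23.79 kmh = 23.79 * 0.27777778 = 6.6083333 m/s. 1 week = 604800 s, so 9.156 week = 9.156 * 604800 = 5537548.8 s. Combine: 6.6083333 m/s * 5537548.8 s = 36593968 m. 1 astronomical_unit = 1.4959787e+11 m, so 36593968 m = 36593968 / 1.4959787e+11 = 0.00024461557 astronomical_unit ≈ 0.0002446 astronomical_unit (4 s.f.).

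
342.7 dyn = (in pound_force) 1 dyn = 1e-05 N, so 342.7 dyn = 342.7 * 1e-05 = 0.003427 N. 1 pound_force = 4.4482216 N, so 0.003427 N = 0.003427 / 4.4482216 = 0.00077042025 pound_force ≈ 0.0007704 pound_force (4 s.f.). Final answer: 0.0007704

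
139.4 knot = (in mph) 1 knot = 0.51444444 m/s, so 139.4 knot = 139.4 * 0.51444444 = 71.713556 m/s. 1 mph = 0.44704 m/s, so 71.713556 m/s = 71.713556 / 0.44704 = 160.41866 mph ≈ 160.4 mph (4 s.f.). Final answer: 160.4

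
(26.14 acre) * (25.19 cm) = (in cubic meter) 1 acre = 4046.8564 m^2, so 26.14 acre = 26.14 * 4046.8564 = 105784.83 m^2. 1 cm = 0.01 m, so 25.19 cm = 25.19 * 0.01 = 0.2519 m. Combine: 105784.83 m^2 * 0.2519 m = 26647.198 m^3. 26647.198 m^3 = 26647.198 cubic meter ≈ 2.665e+04 cubic meter (4 s.f.). Final answer: 2.665e+04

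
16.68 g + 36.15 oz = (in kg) 1.042. Check: 1 g = 0.001 kg, so 16.68 g = 16.68 * 0.001 = 0.01668 kg. 1 oz = 0.028349523 kg, so 36.15 oz = 36.15 * 0.028349523 = 1.0248353 kg. Sum: 0.01668 + 1.0248353 = 1.0415153 kg. Result: 1.0415153 kg ≈ 1.042 kg (4 s.f.).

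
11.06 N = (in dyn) 1 dyn = 1e-05 N, so 11.06 N = 11.06 / 1e-05 = 1106000 dyn ≈ 1.106e+06 dyn (4 s.f.). Final answer: 1.106e+06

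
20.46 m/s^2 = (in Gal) 1 Gal = 0.01 m/s^2, so 20.46 m/s^2 = 20.46 / 0.01 = 2046 Gal. Final answer: 2046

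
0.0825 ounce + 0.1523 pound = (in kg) 0.07142. Check: 1 ounce = 0.028349523 kg, so 0.0825 ounce = 0.0825 * 0.028349523 = 0.0023388357 kg. 1 pound = 0.45359237 kg, so 0.1523 pound = 0.1523 * 0.45359237 = 0.069082118 kg. Sum: 0.0023388357 + 0.069082118 = 0.071420954 kg. Result: 0.071420954 kg ≈ 0.07142 kg (4 s.f.).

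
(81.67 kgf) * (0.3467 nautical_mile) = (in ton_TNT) 1 kgf = 9.80665 N, so 81.67 kgf = 81.67 * 9.80665 = 800.90911 N. 1 nautical_mile = 1852 m, so 0.3467 nautical_mile = 0.3467 * 1852 = 642.0884 m. Combine: 800.90911 N * 642.0884 m = 514254.45 J. 1 ton_TNT = 4.184e+09 J, so 514254.45 J = 514254.45 / 4.184e+09 = 0.00012290976 ton_TNT ≈ 0.0001229 ton_TNT (4 s.f.). Final answer: 0.0001229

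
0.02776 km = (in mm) 2.776e+04. Check: 1 km = 1000 m, so 0.02776 km = 0.02776 * 1000 = 27.76 m. 1 mm = 0.001 m, so 27.76 m = 27.76 / 0.001 = 27760 mm ≈ 2.776e+04 mm (4 s.f.).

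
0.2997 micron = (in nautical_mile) 1 micron = 1e-06 m, so 0.2997 micron = 0.2997 * 1e-06 = 2.997e-07 m. 1 nautical_mile = 1852 m, so 2.997e-07 m = 2.997e-07 / 1852 = 1.6182505e-10 nautical_mile ≈ 1.618e-10 nautical_mile (4 s.f.). Final answer: 1.618e-10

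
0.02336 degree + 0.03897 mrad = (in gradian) 0.02844. Check: 1 degree = 0.017453293 rad, so 0.02336 degree = 0.02336 * 0.017453293 = 0.00040770891 rad. 1 mrad = 0.001 rad, so 0.03897 mrad = 0.03897 * 0.001 = 3.897e-05 rad. Sum: 0.00040770891 + 3.897e-05 = 0.00044667891 rad. 1 gradian = 0.015707963 rad, so 0.00044667891 rad = 0.00044667891 / 0.015707963 = 0.028436463 gradian ≈ 0.02844 gradian (4 s.f.).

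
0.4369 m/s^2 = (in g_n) 0.04455. Check: 1 g_n = 9.80665 m/s^2, so 0.4369 m/s^2 = 0.4369 / 9.80665 = 0.044551401 g_n ≈ 0.04455 g_n (4 s.f.).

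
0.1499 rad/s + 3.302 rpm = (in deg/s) 28.4. Check: 0.1499 rad/s is already in rad/s. 1 rpm = 0.10471976 rad/s, so 3.302 rpm = 3.302 * 0.10471976 = 0.34578463 rad/s. Sum: 0.1499 + 0.34578463 = 0.49568463 rad/s. 1 deg/s = 0.017453293 rad/s, so 0.49568463 rad/s = 0.49568463 / 0.017453293 = 28.400637 deg/s ≈ 28.4 deg/s (4 s.f.).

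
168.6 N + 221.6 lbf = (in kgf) 117.7. Check: 168.6 N is already in N. 1 lbf = 4.4482216 N, so 221.6 lbf = 221.6 * 4.4482216 = 985.72591 N. Sum: 168.6 + 985.72591 = 1154.3259 N. 1 kgf = 9.80665 N, so 1154.3259 N = 1154.3259 / 9.80665 = 117.70848 kgf ≈ 117.7 kgf (4 s.f.).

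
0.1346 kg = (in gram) 134.6. Check: 1 gram = 0.001 kg, so 0.1346 kg = 0.1346 / 0.001 = 134.6 gram.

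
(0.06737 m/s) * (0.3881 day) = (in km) 0.06737 m/s is already in m/s. 1 day = 86400 s, so 0.3881 day = 0.3881 * 86400 = 33531.84 s. Combine: 0.06737 m/s * 33531.84 s = 2259.0401 m. 1 km = 1000 m, so 2259.0401 m = 2259.0401 / 1000 = 2.2590401 km ≈ 2.259 km (4 s.f.). Final answer: 2.259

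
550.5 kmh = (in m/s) 1 kmh = 0.27777778 m/s, so 550.5 kmh = 550.5 * 0.27777778 = 152.91667 m/s. Result: 152.91667 m/s ≈ 152.9 m/s (4 s.f.). Final answer: 152.9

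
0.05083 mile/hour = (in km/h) 0.0818. Check: 1 mile/hour = 0.44704 m/s, so 0.05083 mile/hour = 0.05083 * 0.44704 = 0.022723043 m/s. 1 km/h = 0.27777778 m/s, so 0.022723043 m/s = 0.022723043 / 0.27777778 = 0.081802956 km/h ≈ 0.0818 km/h (4 s.f.).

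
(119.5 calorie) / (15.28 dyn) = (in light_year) 1 calorie = 4.184 J, so 119.5 calorie = 119.5 * 4.184 = 499.988 J. 1 dyn = 1e-05 N, so 15.28 dyn = 15.28 * 1e-05 = 0.0001528 N. Combine: 499.988 J / 0.0001528 N = 3272172.8 m. 1 light_year = 9.4607305e+15 m, so 3272172.8 m = 3272172.8 / 9.4607305e+15 = 3.4586894e-10 light_year ≈ 3.459e-10 light_year (4 s.f.). Final answer: 3.459e-10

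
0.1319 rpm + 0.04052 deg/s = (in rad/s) 1 rpm = 0.10471976 rad/s, so 0.1319 rpm = 0.1319 * 0.10471976 = 0.013812536 rad/s. 1 deg/s = 0.017453293 rad/s, so 0.04052 deg/s = 0.04052 * 0.017453293 = 0.00070720741 rad/s. Sum: 0.013812536 + 0.00070720741 = 0.014519743 rad/s. Result: 0.014519743 rad/s ≈ 0.01452 rad/s (4 s.f.). Final answer: 0.01452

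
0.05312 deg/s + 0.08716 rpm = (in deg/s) 1 deg/s = 0.017453293 rad/s, so 0.05312 deg/s = 0.05312 * 0.017453293 = 0.0009271189 rad/s. 1 rpm = 0.10471976 rad/s, so 0.08716 rpm = 0.08716 * 0.10471976 = 0.0091273739 rad/s. Sum: 0.0009271189 + 0.0091273739 = 0.010054493 rad/s. 1 deg/s = 0.017453293 rad/s, so 0.010054493 rad/s = 0.010054493 / 0.017453293 = 0.57608 deg/s ≈ 0.5761 deg/s (4 s.f.). Final answer: 0.5761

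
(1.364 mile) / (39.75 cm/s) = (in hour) 1.534. Check: 1 mile = 1609.344 m, so 1.364 mile = 1.364 * 1609.344 = 2195.1452 m. 1 cm/s = 0.01 m/s, so 39.75 cm/s = 39.75 * 0.01 = 0.3975 m/s. Combine: 2195.1452 m / 0.3975 m/s = 5522.3779 s. 1 hour = 3600 s, so 5522.3779 s = 5522.3779 / 3600 = 1.5339939 hour ≈ 1.534 hour (4 s.f.).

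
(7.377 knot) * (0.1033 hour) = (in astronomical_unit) 1 knot = 0.51444444 m/s, so 7.377 knot = 7.377 * 0.51444444 = 3.7950567 m/s. 1 hour = 3600 s, so 0.1033 hour = 0.1033 * 3600 = 371.88 s. Combine: 3.7950567 m/s * 371.88 s = 1411.3057 m. 1 astronomical_unit = 1.4959787e+11 m, so 1411.3057 m = 1411.3057 / 1.4959787e+11 = 9.4339957e-09 astronomical_unit ≈ 9.434e-09 astronomical_unit (4 s.f.). Final answer: 9.434e-09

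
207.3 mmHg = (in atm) 1 mmHg = 133.32237 Pa, so 207.3 mmHg = 207.3 * 133.32237 = 27637.727 Pa. 1 atm = 101325 Pa, so 27637.727 Pa = 27637.727 / 101325 = 0.27276316 atm ≈ 0.2728 atm (4 s.f.). Final answer: 0.2728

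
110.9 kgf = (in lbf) 1 kgf = 9.80665 N, so 110.9 kgf = 110.9 * 9.80665 = 1087.5575 N. 1 lbf = 4.4482216 N, so 1087.5575 N = 1087.5575 / 4.4482216 = 244.49265 lbf ≈ 244.5 lbf (4 s.f.). Final answer: 244.5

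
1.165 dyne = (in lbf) 2.619e-06. Check: 1 dyne = 1e-05 N, so 1.165 dyne = 1.165 * 1e-05 = 1.165e-05 N. 1 lbf = 4.4482216 N, so 1.165e-05 N = 1.165e-05 / 4.4482216 = 2.6190242e-06 lbf ≈ 2.619e-06 lbf (4 s.f.).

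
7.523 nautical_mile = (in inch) 1 nautical_mile = 1852 m, so 7.523 nautical_mile = 7.523 * 1852 = 13932.596 m. 1 inch = 0.0254 m, so 13932.596 m = 13932.596 / 0.0254 = 548527.4 inch ≈ 5.485e+05 inch (4 s.f.). Final answer: 5.485e+05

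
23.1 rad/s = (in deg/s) 1324. Check: 1 deg/s = 0.017453293 rad/s, so 23.1 rad/s = 23.1 / 0.017453293 = 1323.5325 deg/s ≈ 1324 deg/s (4 s.f.).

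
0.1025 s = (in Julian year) 3.248e-09. Check: 1 Julian year = 31557600 s, so 0.1025 s = 0.1025 / 31557600 = 3.248029e-09 Julian year ≈ 3.248e-09 Julian year (4 s.f.).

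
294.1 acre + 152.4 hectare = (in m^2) 1 acre = 4046.8564 m^2, so 294.1 acre = 294.1 * 4046.8564 = 1190180.5 m^2. 1 hectare = 10000 m^2, so 152.4 hectare = 152.4 * 10000 = 1524000 m^2. Sum: 1190180.5 + 1524000 = 2714180.5 m^2. Result: 2714180.5 m^2 ≈ 2.714e+06 m^2 (4 s.f.). Final answer: 2.714e+06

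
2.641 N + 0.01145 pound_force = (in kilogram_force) 2.641 N is already in N. 1 pound_force = 4.4482216 N, so 0.01145 pound_force = 0.01145 * 4.4482216 = 0.050932137 N. Sum: 2.641 + 0.050932137 = 2.6919321 N. 1 kilogram_force = 9.80665 N, so 2.6919321 N = 2.6919321 / 9.80665 = 0.27450068 kilogram_force ≈ 0.2745 kilogram_force (4 s.f.). Final answer: 0.2745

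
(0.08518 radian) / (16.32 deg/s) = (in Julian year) 0.08518 radian = 0.08518 rad. 1 deg/s = 0.017453293 rad/s, so 16.32 deg/s = 16.32 * 0.017453293 = 0.28483773 rad/s. Combine: 0.08518 rad / 0.28483773 rad/s = 0.29904746 s. 1 Julian year = 31557600 s, so 0.29904746 s = 0.29904746 / 31557600 = 9.4762421e-09 Julian year ≈ 9.476e-09 Julian year (4 s.f.). Final answer: 9.476e-09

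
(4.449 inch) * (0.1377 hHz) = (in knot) 3.025. Check: 1 inch = 0.0254 m, so 4.449 inch = 4.449 * 0.0254 = 0.1130046 m. 1 hHz = 100 Hz, so 0.1377 hHz = 0.1377 * 100 = 13.77 Hz. Combine: 0.1130046 m * 13.77 Hz = 1.5560733 m/s. 1 knot = 0.51444444 m/s, so 1.5560733 m/s = 1.5560733 / 0.51444444 = 3.0247646 knot ≈ 3.025 knot (4 s.f.).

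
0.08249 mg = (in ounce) 1 mg = 1e-06 kg, so 0.08249 mg = 0.08249 * 1e-06 = 8.249e-08 kg. 1 ounce = 0.028349523 kg, so 8.249e-08 kg = 8.249e-08 / 0.028349523 = 2.9097491e-06 ounce ≈ 2.91e-06 ounce (4 s.f.). Final answer: 2.91e-06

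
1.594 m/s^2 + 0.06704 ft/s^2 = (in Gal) 161.4. Check: 1.594 m/s^2 is already in m/s^2. 1 ft/s^2 = 0.3048 m/s^2, so 0.06704 ft/s^2 = 0.06704 * 0.3048 = 0.020433792 m/s^2. Sum: 1.594 + 0.020433792 = 1.6144338 m/s^2. 1 Gal = 0.01 m/s^2, so 1.6144338 m/s^2 = 1.6144338 / 0.01 = 161.44338 Gal ≈ 161.4 Gal (4 s.f.).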